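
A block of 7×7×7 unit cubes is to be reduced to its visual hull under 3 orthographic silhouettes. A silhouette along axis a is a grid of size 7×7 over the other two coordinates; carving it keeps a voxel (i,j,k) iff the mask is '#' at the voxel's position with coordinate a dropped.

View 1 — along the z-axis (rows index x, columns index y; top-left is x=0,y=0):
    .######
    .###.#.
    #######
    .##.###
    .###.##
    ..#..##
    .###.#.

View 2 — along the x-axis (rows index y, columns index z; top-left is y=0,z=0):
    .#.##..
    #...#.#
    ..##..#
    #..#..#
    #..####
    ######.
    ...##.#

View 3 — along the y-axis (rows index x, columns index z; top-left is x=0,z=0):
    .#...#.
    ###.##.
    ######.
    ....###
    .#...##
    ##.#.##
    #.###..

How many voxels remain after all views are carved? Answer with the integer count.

start: 7×7×7 = 343 voxels
[1] z-view keeps 34 columns → grid now 238
[2] x-view keeps 26 columns → grid now 129
[3] y-view keeps 28 columns → grid now 67

voxel count = 67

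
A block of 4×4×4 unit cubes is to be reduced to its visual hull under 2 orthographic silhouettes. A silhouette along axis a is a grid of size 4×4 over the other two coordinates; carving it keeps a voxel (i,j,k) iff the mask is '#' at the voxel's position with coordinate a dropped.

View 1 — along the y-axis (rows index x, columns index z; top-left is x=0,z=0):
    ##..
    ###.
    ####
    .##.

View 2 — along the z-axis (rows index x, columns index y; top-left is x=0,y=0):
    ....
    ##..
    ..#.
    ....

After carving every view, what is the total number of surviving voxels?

start: 4×4×4 = 64 voxels
V1 y: intersect with XZ mask (11 set) -- 44 left
V2 z: intersect with XY mask (3 set) -- 10 left

10 voxels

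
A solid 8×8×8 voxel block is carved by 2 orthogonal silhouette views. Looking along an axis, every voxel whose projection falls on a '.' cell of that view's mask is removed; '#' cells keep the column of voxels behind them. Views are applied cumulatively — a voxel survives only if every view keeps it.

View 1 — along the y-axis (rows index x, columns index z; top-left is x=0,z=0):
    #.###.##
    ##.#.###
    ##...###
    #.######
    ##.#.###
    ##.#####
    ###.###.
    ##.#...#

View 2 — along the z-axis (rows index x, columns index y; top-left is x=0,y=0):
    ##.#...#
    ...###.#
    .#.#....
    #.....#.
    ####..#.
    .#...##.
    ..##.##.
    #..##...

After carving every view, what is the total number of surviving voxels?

full grid |V| = 512
after view 1 [y-axis, 47 of 64 cells solid] → remaining = 376
after view 2 [z-axis, 27 of 64 cells solid] → remaining = 159

voxel count = 159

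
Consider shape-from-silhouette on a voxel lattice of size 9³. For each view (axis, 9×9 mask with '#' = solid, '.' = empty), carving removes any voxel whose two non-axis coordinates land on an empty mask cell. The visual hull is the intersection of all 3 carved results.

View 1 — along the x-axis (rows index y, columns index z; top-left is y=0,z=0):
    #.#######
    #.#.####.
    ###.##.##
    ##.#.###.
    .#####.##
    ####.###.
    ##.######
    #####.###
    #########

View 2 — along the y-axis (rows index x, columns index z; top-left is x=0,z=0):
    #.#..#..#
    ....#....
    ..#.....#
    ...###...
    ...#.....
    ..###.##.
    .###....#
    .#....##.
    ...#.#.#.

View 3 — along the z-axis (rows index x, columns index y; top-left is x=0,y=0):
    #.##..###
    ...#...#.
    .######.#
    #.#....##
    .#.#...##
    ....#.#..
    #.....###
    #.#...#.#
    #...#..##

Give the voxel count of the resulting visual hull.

86 voxels

full grid |V| = 729
  1. axis=0 (YZ plane), |mask|=66  ⇒  voxels=594
  2. axis=1 (XZ plane), |mask|=26  ⇒  voxels=189
  3. axis=2 (XY plane), |mask|=37  ⇒  voxels=86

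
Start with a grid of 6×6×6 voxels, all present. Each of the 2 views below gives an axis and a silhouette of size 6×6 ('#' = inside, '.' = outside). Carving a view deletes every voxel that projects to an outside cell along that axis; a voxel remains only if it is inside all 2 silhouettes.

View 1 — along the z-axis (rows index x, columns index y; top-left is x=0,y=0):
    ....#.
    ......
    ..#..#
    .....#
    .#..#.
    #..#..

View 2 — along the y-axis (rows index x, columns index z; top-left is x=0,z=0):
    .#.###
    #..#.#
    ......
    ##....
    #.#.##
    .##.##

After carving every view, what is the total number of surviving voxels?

initial block: 6^3 = 216
  1. axis=2 (XY plane), |mask|=8  ⇒  voxels=48
  2. axis=1 (XZ plane), |mask|=17  ⇒  voxels=22

|visual hull| = 22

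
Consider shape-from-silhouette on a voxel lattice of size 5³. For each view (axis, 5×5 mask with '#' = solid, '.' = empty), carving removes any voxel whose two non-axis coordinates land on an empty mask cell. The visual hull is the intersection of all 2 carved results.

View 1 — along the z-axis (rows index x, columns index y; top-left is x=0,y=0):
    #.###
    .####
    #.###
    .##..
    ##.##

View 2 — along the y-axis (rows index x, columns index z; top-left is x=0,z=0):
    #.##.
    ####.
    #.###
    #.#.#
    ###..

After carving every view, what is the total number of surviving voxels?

|visual hull| = 62

initial block: 5^3 = 125
carve view 1 (along z, XY-mask fill 18/25): 90 voxels remain
carve view 2 (along y, XZ-mask fill 17/25): 62 voxels remain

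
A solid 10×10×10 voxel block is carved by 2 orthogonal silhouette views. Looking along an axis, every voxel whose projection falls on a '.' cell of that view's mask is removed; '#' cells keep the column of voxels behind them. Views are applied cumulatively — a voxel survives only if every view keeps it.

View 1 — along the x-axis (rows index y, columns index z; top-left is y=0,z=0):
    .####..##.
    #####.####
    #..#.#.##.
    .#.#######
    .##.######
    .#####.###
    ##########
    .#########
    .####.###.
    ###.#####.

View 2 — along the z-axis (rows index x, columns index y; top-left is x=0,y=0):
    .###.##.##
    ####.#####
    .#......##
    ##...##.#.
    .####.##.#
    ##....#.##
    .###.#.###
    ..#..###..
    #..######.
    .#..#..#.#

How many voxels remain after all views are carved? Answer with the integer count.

initial block: 10^3 = 1000
after view 1 [x-axis, 78 of 100 cells solid] → remaining = 780
after view 2 [z-axis, 58 of 100 cells solid] → remaining = 462

voxel count = 462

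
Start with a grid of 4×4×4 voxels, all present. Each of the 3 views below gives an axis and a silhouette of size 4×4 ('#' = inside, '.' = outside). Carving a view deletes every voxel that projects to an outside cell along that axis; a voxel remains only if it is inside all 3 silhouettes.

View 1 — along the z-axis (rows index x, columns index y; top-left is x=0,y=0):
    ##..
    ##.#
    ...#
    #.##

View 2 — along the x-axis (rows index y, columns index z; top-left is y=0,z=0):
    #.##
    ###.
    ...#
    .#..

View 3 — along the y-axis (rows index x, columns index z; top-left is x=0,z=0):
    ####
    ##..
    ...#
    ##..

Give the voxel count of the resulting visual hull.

initial block: 4^3 = 64
  1. axis=2 (XY plane), |mask|=9  ⇒  voxels=36
  2. axis=0 (YZ plane), |mask|=8  ⇒  voxels=19
  3. axis=1 (XZ plane), |mask|=9  ⇒  voxels=12

remaining voxels: 12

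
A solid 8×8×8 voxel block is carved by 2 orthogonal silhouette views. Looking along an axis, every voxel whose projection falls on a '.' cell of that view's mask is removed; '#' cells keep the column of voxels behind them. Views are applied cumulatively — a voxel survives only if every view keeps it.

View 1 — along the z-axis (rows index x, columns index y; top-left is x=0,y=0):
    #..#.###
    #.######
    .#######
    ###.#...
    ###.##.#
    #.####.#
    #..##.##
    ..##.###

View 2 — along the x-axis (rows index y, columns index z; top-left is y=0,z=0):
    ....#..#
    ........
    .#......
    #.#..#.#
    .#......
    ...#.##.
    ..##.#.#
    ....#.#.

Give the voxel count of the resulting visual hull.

voxel count = 100

before carving: 512 voxels (8×8×8)
carve view 1 (along z, XY-mask fill 45/64): 360 voxels remain
carve view 2 (along x, YZ-mask fill 17/64): 100 voxels remain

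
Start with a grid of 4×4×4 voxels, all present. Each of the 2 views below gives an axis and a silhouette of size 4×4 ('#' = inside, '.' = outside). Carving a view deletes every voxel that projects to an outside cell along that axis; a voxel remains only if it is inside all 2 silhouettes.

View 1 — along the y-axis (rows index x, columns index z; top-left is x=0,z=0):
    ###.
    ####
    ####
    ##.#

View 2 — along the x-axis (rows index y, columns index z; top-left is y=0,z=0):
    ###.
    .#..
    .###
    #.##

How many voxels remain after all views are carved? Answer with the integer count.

before carving: 64 voxels (4×4×4)
  1. axis=1 (XZ plane), |mask|=14  ⇒  voxels=56
  2. axis=0 (YZ plane), |mask|=10  ⇒  voxels=35

|visual hull| = 35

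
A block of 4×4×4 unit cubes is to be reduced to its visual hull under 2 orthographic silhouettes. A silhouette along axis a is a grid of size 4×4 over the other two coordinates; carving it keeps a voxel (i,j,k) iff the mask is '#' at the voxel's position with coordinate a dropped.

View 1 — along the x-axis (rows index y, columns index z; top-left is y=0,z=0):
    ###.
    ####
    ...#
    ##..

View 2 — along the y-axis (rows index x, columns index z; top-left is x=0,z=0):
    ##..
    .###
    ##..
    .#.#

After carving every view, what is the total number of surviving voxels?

full grid |V| = 64
carve view 1 (along x, YZ-mask fill 10/16): 40 voxels remain
carve view 2 (along y, XZ-mask fill 9/16): 24 voxels remain

|visual hull| = 24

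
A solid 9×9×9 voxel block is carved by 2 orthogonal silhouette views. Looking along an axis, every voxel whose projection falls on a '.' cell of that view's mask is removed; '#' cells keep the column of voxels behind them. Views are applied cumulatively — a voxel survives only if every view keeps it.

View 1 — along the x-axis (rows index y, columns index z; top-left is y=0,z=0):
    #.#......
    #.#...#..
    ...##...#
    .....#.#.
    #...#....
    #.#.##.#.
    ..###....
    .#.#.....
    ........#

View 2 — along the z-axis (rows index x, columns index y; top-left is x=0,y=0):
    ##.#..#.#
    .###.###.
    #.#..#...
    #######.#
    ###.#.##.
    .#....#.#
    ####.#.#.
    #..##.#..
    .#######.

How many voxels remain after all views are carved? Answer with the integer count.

remaining voxels: 128

start: 9×9×9 = 729 voxels
step 1: project along x, AND mask (23/81) → |grid| = 207
step 2: project along z, AND mask (48/81) → |grid| = 128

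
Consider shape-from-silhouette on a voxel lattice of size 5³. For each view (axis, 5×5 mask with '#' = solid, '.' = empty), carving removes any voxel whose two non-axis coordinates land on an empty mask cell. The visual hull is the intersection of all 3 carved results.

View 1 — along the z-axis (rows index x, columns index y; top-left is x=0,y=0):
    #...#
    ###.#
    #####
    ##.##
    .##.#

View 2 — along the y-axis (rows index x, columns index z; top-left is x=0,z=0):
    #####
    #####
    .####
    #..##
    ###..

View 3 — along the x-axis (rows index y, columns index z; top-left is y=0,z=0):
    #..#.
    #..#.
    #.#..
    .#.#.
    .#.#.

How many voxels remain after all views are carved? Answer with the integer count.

initial block: 5^3 = 125
carve view 1 (along z, XY-mask fill 18/25): 90 voxels remain
carve view 2 (along y, XZ-mask fill 20/25): 71 voxels remain
carve view 3 (along x, YZ-mask fill 10/25): 29 voxels remain

remaining voxels: 29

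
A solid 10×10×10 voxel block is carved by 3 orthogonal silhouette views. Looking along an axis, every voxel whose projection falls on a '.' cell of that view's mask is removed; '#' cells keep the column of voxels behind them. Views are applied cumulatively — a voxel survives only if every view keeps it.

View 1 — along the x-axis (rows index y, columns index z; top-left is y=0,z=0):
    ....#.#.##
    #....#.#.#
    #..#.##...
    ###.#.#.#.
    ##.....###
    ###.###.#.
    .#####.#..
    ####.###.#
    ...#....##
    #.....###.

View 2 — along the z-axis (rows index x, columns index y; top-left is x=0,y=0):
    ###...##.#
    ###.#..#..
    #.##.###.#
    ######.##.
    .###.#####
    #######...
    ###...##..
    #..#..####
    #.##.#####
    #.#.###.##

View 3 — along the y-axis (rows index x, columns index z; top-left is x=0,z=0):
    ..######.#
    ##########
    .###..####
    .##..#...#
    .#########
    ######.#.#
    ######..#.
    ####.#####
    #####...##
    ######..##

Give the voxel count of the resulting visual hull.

|visual hull| = 253

initial block: 10^3 = 1000
V1 x: intersect with YZ mask (51 set) -- 510 left
V2 z: intersect with XY mask (67 set) -- 345 left
V3 y: intersect with XZ mask (76 set) -- 253 left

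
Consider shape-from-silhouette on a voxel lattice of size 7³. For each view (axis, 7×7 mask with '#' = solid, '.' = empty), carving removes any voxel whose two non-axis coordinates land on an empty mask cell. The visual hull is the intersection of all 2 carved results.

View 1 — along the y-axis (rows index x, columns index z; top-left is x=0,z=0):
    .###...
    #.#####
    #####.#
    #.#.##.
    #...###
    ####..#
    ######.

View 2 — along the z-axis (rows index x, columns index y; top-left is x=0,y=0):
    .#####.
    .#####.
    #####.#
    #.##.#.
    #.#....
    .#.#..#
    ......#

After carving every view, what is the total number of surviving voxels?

voxel count = 126

before carving: 343 voxels (7×7×7)
[1] y-view keeps 34 columns → grid now 238
[2] z-view keeps 26 columns → grid now 126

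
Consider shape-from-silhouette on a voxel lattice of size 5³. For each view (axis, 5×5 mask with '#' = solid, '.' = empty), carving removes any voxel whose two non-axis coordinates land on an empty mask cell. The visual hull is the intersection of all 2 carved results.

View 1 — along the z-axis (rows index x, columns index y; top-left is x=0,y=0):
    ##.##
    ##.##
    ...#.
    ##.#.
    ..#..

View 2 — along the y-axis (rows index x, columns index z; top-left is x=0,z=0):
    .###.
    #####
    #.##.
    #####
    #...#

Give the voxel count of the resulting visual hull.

full grid |V| = 125
carve view 1 (along z, XY-mask fill 13/25): 65 voxels remain
carve view 2 (along y, XZ-mask fill 18/25): 52 voxels remain

voxel count = 52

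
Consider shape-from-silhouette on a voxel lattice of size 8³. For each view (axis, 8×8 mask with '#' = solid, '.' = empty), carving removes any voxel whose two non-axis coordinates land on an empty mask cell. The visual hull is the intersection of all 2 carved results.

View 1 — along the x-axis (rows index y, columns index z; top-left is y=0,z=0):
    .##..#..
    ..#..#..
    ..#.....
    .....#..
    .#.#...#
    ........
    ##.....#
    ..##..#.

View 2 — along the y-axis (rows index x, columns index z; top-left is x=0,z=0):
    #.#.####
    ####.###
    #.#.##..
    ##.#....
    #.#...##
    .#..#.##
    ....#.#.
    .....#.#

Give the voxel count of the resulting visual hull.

61 voxels

initial block: 8^3 = 512
V1 x: intersect with YZ mask (16 set) -- 128 left
V2 y: intersect with XZ mask (32 set) -- 61 left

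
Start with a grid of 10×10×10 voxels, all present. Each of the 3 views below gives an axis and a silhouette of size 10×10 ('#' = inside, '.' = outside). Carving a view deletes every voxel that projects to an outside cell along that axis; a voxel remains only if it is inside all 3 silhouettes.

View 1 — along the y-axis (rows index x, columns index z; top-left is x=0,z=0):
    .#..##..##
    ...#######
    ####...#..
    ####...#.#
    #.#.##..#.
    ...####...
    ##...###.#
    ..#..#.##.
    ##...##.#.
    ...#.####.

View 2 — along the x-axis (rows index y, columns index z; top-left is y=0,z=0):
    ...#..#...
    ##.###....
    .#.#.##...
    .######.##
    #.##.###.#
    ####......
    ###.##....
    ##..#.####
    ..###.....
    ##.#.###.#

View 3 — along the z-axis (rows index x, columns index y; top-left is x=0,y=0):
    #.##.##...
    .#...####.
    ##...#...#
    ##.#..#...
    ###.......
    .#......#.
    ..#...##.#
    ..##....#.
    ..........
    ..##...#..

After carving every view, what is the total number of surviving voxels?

voxel count = 88

before carving: 1000 voxels (10×10×10)
V1 y: intersect with XZ mask (52 set) -- 520 left
V2 x: intersect with YZ mask (52 set) -- 269 left
V3 z: intersect with XY mask (33 set) -- 88 left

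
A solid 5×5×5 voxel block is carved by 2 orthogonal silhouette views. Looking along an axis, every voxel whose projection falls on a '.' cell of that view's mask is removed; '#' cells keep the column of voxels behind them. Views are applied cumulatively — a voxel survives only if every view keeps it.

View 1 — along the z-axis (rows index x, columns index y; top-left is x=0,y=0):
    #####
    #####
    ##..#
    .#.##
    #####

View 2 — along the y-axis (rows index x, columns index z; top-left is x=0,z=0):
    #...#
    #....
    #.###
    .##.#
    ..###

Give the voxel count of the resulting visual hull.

51 voxels

full grid |V| = 125
after view 1 [z-axis, 21 of 25 cells solid] → remaining = 105
after view 2 [y-axis, 13 of 25 cells solid] → remaining = 51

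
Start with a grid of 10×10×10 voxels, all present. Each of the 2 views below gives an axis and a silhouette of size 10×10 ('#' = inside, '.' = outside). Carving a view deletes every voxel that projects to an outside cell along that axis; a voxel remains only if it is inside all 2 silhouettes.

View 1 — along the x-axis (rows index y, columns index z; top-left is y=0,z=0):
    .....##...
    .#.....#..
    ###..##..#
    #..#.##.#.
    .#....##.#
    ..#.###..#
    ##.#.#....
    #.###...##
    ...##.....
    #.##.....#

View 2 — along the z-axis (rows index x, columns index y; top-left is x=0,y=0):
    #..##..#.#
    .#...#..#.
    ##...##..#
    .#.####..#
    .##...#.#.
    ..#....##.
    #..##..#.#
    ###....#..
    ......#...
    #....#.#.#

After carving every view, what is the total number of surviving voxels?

voxel count = 157

before carving: 1000 voxels (10×10×10)
  1. axis=0 (YZ plane), |mask|=40  ⇒  voxels=400
  2. axis=2 (XY plane), |mask|=40  ⇒  voxels=157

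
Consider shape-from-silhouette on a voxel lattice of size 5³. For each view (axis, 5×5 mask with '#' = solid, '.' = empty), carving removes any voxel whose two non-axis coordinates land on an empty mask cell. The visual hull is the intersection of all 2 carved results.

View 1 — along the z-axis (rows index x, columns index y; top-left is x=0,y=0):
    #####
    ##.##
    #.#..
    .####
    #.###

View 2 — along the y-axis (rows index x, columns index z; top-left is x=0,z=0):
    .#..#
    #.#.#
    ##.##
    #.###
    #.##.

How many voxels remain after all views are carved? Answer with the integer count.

58 voxels

full grid |V| = 125
[1] z-view keeps 19 columns → grid now 95
[2] y-view keeps 16 columns → grid now 58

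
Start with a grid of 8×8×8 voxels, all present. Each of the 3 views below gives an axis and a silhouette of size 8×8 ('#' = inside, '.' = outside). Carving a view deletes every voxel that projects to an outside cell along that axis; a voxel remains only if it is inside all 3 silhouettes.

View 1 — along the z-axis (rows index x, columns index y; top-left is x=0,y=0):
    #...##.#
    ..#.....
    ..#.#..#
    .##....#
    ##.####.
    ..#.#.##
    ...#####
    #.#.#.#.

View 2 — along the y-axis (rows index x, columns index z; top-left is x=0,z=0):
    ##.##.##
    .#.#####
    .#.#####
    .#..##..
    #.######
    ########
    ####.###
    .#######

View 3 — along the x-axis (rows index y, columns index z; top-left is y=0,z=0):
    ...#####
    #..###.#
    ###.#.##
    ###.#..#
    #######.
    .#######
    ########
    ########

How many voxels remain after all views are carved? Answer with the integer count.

full grid |V| = 512
V1 z: intersect with XY mask (30 set) -- 240 left
V2 y: intersect with XZ mask (50 set) -- 194 left
V3 x: intersect with YZ mask (51 set) -- 161 left

voxel count = 161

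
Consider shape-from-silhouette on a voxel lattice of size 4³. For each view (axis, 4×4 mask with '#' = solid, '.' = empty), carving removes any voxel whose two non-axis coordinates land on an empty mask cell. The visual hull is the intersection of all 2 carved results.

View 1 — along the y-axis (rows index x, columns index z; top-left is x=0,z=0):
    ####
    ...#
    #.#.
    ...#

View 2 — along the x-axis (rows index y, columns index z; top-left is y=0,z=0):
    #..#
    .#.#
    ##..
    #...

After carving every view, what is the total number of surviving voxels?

before carving: 64 voxels (4×4×4)
  1. axis=1 (XZ plane), |mask|=8  ⇒  voxels=32
  2. axis=0 (YZ plane), |mask|=7  ⇒  voxels=14

voxel count = 14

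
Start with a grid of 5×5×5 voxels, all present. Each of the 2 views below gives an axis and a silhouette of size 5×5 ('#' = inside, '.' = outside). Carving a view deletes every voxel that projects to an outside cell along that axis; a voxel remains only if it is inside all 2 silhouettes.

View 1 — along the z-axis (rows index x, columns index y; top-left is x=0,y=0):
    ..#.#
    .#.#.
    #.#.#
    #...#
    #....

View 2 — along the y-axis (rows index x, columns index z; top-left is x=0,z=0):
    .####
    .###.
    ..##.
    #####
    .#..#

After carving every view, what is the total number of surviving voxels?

full grid |V| = 125
  1. axis=2 (XY plane), |mask|=10  ⇒  voxels=50
  2. axis=1 (XZ plane), |mask|=16  ⇒  voxels=32

remaining voxels: 32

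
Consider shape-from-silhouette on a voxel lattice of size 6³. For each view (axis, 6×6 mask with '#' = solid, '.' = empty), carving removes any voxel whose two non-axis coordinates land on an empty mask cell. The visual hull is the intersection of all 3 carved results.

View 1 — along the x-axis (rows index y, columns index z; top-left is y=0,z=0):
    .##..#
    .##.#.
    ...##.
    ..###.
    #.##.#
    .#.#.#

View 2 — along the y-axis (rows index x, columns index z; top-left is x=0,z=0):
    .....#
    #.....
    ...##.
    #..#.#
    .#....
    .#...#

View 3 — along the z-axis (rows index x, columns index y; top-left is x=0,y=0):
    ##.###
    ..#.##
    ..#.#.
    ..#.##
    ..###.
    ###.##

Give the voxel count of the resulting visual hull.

initial block: 6^3 = 216
[1] x-view keeps 18 columns → grid now 108
[2] y-view keeps 10 columns → grid now 28
[3] z-view keeps 21 columns → grid now 19

19 voxels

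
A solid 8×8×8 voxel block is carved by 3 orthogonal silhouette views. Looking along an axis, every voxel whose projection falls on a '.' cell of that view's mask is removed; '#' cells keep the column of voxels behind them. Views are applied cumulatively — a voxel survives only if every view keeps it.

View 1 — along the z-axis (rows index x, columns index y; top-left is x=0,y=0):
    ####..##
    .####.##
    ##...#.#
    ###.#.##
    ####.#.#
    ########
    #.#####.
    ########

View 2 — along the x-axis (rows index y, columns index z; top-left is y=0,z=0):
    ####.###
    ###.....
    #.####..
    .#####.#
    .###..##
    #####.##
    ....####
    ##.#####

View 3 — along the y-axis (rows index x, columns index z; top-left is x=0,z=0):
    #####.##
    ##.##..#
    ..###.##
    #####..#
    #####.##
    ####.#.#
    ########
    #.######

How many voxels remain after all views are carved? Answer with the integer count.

voxel count = 220

before carving: 512 voxels (8×8×8)
step 1: project along z, AND mask (50/64) → |grid| = 400
step 2: project along x, AND mask (44/64) → |grid| = 274
step 3: project along y, AND mask (51/64) → |grid| = 220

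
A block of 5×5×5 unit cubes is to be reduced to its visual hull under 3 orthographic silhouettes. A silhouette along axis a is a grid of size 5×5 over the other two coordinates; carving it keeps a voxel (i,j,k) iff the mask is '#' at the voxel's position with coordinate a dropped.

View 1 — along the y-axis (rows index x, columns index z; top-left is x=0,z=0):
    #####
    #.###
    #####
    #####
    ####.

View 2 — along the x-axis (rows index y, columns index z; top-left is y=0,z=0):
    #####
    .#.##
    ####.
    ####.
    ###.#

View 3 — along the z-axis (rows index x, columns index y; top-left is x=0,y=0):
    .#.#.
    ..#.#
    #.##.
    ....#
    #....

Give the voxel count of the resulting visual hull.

remaining voxels: 34

initial block: 5^3 = 125
V1 y: intersect with XZ mask (23 set) -- 115 left
V2 x: intersect with YZ mask (20 set) -- 92 left
V3 z: intersect with XY mask (9 set) -- 34 left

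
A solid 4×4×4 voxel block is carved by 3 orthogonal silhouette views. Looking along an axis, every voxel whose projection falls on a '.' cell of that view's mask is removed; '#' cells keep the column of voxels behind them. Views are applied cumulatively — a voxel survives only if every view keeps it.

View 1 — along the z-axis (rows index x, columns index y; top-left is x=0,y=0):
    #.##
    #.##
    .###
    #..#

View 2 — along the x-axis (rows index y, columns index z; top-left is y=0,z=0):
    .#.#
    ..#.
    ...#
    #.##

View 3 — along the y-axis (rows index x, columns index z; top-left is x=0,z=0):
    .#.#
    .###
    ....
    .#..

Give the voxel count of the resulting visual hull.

10 voxels

full grid |V| = 64
V1 z: intersect with XY mask (11 set) -- 44 left
V2 x: intersect with YZ mask (7 set) -- 22 left
V3 y: intersect with XZ mask (6 set) -- 10 left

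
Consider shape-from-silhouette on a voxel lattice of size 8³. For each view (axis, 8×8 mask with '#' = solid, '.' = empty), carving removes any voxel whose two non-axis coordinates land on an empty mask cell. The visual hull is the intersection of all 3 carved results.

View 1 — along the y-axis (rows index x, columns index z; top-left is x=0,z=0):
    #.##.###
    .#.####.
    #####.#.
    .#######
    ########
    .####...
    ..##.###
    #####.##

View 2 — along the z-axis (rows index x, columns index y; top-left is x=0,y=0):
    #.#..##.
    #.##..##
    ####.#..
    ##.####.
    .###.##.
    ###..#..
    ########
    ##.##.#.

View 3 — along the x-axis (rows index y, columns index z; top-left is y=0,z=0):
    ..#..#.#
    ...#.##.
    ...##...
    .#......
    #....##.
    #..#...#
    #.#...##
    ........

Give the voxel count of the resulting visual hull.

|visual hull| = 81

initial block: 8^3 = 512
carve view 1 (along y, XZ-mask fill 48/64): 384 voxels remain
carve view 2 (along z, XY-mask fill 42/64): 252 voxels remain
carve view 3 (along x, YZ-mask fill 19/64): 81 voxels remain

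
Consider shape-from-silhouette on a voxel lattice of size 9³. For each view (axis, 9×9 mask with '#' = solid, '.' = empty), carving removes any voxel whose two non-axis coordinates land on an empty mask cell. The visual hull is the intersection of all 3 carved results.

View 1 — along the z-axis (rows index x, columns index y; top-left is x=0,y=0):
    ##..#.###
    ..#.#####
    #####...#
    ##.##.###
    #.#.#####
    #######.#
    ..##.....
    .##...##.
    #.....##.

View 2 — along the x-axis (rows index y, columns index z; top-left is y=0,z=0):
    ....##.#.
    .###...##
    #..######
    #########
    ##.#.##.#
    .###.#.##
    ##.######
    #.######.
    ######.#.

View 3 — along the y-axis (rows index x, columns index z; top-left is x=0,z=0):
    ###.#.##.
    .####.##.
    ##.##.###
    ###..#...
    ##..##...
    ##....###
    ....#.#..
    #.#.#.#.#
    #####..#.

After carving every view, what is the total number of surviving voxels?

full grid |V| = 729
step 1: project along z, AND mask (49/81) → |grid| = 441
step 2: project along x, AND mask (58/81) → |grid| = 315
step 3: project along y, AND mask (45/81) → |grid| = 177

|visual hull| = 177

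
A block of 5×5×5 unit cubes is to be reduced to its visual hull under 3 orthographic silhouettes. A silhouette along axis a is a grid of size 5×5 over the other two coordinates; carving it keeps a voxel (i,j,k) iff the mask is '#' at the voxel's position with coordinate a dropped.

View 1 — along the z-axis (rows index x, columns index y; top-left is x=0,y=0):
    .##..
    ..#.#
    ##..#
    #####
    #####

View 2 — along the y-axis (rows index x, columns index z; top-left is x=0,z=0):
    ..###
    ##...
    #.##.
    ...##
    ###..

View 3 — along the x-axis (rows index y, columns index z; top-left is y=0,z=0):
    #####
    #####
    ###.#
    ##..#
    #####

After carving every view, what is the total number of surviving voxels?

start: 5×5×5 = 125 voxels
  1. axis=2 (XY plane), |mask|=17  ⇒  voxels=85
  2. axis=1 (XZ plane), |mask|=13  ⇒  voxels=44
  3. axis=0 (YZ plane), |mask|=22  ⇒  voxels=40

remaining voxels: 40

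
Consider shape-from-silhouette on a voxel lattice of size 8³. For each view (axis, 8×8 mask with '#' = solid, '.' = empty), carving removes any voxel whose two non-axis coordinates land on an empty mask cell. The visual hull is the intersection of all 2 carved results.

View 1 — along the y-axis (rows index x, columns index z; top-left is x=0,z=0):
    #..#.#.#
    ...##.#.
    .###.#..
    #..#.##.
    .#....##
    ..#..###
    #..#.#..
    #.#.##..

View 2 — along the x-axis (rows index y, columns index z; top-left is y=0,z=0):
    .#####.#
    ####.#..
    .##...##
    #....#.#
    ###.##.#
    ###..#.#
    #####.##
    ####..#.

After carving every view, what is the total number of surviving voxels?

remaining voxels: 145

before carving: 512 voxels (8×8×8)
carve view 1 (along y, XZ-mask fill 29/64): 232 voxels remain
carve view 2 (along x, YZ-mask fill 41/64): 145 voxels remain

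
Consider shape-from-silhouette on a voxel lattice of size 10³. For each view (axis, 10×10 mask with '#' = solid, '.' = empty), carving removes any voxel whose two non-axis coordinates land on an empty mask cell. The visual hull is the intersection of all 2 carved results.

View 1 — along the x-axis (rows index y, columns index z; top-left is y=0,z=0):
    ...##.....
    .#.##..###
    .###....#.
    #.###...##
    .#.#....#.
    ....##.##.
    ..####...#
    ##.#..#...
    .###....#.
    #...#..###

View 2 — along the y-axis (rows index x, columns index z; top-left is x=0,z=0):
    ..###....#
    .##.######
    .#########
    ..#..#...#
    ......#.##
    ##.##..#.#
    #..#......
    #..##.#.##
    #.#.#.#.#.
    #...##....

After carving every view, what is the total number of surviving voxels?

|visual hull| = 217

start: 10×10×10 = 1000 voxels
after view 1 [x-axis, 43 of 100 cells solid] → remaining = 430
after view 2 [y-axis, 49 of 100 cells solid] → remaining = 217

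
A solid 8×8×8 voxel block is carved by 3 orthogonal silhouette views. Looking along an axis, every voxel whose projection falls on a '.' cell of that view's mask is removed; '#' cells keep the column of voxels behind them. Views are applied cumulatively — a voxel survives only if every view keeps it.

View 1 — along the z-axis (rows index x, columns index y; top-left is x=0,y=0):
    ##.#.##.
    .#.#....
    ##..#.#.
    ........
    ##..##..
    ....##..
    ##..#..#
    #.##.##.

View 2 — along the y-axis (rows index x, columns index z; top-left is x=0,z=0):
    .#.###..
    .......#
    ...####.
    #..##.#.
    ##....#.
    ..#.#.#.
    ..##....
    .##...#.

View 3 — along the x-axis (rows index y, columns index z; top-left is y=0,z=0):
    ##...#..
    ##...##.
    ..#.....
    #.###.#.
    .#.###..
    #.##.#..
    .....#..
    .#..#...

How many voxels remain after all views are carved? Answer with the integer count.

before carving: 512 voxels (8×8×8)
  1. axis=2 (XY plane), |mask|=26  ⇒  voxels=208
  2. axis=1 (XZ plane), |mask|=24  ⇒  voxels=79
  3. axis=0 (YZ plane), |mask|=24  ⇒  voxels=31

voxel count = 31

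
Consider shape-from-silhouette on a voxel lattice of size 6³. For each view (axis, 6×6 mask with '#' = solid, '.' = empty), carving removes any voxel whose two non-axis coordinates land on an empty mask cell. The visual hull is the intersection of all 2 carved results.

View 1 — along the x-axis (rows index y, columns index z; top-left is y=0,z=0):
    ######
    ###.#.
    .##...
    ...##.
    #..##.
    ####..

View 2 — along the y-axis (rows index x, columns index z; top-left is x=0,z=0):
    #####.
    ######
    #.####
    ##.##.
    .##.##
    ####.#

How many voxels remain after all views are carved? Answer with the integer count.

104 voxels

full grid |V| = 216
V1 x: intersect with YZ mask (21 set) -- 126 left
V2 y: intersect with XZ mask (29 set) -- 104 left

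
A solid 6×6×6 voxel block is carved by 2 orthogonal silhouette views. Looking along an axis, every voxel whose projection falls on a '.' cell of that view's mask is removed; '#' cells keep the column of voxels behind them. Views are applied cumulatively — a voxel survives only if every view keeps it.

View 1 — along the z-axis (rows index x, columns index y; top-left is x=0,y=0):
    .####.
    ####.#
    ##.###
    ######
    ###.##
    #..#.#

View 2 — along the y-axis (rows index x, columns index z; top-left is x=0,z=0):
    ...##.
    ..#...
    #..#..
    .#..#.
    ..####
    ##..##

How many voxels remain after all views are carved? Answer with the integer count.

|visual hull| = 67

before carving: 216 voxels (6×6×6)
  1. axis=2 (XY plane), |mask|=28  ⇒  voxels=168
  2. axis=1 (XZ plane), |mask|=15  ⇒  voxels=67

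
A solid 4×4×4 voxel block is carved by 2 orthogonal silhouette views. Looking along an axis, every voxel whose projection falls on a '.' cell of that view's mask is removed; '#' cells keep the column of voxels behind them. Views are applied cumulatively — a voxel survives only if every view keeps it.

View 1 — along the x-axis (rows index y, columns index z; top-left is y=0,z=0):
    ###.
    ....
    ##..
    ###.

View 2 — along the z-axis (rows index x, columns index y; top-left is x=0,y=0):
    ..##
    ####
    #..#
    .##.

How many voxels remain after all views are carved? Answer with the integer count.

before carving: 64 voxels (4×4×4)
V1 x: intersect with YZ mask (8 set) -- 32 left
V2 z: intersect with XY mask (10 set) -- 21 left

|visual hull| = 21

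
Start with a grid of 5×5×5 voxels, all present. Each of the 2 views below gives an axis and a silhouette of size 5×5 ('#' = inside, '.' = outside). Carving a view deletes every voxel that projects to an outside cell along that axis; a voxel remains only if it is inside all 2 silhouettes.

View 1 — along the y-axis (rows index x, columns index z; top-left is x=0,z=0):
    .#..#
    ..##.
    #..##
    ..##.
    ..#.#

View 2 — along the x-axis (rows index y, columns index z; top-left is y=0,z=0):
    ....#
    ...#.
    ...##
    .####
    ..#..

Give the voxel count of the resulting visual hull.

initial block: 5^3 = 125
step 1: project along y, AND mask (11/25) → |grid| = 55
step 2: project along x, AND mask (9/25) → |grid| = 25

|visual hull| = 25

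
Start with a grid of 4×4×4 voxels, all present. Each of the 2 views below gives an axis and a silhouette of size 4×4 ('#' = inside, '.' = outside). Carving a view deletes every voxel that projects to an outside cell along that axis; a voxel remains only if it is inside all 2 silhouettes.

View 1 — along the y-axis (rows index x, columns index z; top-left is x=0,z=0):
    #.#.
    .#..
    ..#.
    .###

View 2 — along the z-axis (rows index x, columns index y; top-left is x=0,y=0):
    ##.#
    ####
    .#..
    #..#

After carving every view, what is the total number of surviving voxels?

|visual hull| = 17

initial block: 4^3 = 64
[1] y-view keeps 7 columns → grid now 28
[2] z-view keeps 10 columns → grid now 17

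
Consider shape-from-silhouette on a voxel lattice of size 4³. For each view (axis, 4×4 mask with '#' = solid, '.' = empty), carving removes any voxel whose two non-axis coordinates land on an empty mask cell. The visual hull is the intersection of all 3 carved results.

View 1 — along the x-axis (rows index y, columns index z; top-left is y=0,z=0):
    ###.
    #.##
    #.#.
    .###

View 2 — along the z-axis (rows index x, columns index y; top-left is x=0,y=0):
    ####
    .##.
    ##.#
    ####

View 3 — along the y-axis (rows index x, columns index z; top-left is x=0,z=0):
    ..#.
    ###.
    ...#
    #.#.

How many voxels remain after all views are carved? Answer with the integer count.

start: 4×4×4 = 64 voxels
[1] x-view keeps 11 columns → grid now 44
[2] z-view keeps 13 columns → grid now 36
[3] y-view keeps 7 columns → grid now 17

|visual hull| = 17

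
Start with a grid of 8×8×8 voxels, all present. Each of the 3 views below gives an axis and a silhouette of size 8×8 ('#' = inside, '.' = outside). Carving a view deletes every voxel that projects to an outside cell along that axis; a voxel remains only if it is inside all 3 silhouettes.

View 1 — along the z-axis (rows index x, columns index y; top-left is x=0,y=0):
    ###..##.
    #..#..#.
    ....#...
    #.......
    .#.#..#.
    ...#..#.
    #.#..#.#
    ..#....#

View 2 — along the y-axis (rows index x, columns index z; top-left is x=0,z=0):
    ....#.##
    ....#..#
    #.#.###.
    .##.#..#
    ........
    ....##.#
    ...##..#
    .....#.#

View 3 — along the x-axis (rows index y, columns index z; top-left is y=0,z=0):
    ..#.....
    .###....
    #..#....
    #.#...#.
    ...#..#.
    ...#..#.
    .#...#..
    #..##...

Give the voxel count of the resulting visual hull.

start: 8×8×8 = 512 voxels
[1] z-view keeps 21 columns → grid now 168
[2] y-view keeps 22 columns → grid now 52
[3] x-view keeps 18 columns → grid now 8

voxel count = 8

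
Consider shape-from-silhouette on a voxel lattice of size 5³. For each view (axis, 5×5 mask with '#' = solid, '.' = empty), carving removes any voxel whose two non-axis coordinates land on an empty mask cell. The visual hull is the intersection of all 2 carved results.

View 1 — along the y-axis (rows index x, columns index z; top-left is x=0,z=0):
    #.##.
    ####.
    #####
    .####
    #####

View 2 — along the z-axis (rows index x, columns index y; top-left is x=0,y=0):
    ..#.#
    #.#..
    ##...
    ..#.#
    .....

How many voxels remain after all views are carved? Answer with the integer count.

remaining voxels: 32

initial block: 5^3 = 125
carve view 1 (along y, XZ-mask fill 21/25): 105 voxels remain
carve view 2 (along z, XY-mask fill 8/25): 32 voxels remain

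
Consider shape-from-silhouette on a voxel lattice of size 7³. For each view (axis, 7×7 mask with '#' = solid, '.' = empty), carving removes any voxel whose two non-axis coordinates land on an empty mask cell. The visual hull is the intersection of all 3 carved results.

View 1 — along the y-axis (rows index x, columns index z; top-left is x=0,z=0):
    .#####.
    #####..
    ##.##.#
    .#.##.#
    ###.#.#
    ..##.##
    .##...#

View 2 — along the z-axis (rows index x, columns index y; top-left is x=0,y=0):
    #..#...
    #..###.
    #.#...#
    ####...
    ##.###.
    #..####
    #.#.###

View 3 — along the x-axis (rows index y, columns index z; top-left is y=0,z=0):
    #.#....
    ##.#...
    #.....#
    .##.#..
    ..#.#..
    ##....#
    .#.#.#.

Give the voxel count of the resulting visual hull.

full grid |V| = 343
[1] y-view keeps 31 columns → grid now 217
[2] z-view keeps 28 columns → grid now 121
[3] x-view keeps 18 columns → grid now 47

voxel count = 47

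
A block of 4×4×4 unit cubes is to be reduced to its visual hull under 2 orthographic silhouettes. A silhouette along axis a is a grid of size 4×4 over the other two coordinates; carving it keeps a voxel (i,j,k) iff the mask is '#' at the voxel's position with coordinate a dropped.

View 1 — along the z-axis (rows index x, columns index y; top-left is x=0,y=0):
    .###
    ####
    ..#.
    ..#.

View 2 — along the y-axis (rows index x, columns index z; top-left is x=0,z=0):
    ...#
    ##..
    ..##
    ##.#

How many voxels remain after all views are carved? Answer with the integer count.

full grid |V| = 64
  1. axis=2 (XY plane), |mask|=9  ⇒  voxels=36
  2. axis=1 (XZ plane), |mask|=8  ⇒  voxels=16

16 voxels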